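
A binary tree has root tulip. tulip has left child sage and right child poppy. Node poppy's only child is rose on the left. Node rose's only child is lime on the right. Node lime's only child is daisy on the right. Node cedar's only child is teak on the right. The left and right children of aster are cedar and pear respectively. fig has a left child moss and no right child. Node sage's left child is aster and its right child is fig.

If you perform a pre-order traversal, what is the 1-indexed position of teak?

5

Pre-order visits the node, then its left subtree, then its right subtree.
Visit tulip.
At tulip: go left to sage.
  Visit sage.
  At sage: go left to aster.
    Visit aster.
    At aster: go left to cedar.
      Visit cedar.
      At cedar: no left child.
      At cedar: go right to teak.
        teak is a leaf — visit teak.
    At aster: go right to pear.
      pear is a leaf — visit pear.
  At sage: go right to fig.
    Visit fig.
    At fig: go left to moss.
      moss is a leaf — visit moss.
    At fig: no right child.
At tulip: go right to poppy.
  Visit poppy.
  At poppy: go left to rose.
    Visit rose.
    At rose: no left child.
    At rose: go right to lime.
      Visit lime.
      At lime: no left child.
      At lime: go right to daisy.
        daisy is a leaf — visit daisy.
  At poppy: no right child.
Full pre-order sequence: tulip, sage, aster, cedar, teak, pear, fig, moss, poppy, rose, lime, daisy.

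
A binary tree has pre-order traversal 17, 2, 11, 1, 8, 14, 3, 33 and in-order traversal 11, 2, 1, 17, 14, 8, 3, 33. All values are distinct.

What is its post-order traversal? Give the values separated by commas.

The first element of pre-order is the root; it splits in-order into left and right subtrees.
Root 17: left subtree has 3 nodes {11, 2, 1}, right has 4 {14, 8, 3, 33}.
  Root 2: left subtree has 1 node {11}, right has 1 {1}.
  Root 8: left subtree has 1 node {14}, right has 2 {3, 33}.
    Root 3: left subtree has 0 nodes { }, right has 1 {33}.

11, 1, 2, 14, 33, 3, 8, 17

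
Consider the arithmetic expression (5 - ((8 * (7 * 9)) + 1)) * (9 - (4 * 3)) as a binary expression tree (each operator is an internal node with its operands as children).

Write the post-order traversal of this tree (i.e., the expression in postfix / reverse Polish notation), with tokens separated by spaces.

Post-order on an expression tree gives postfix notation: for each operator, emit left operand, right operand, then the operator.

5 8 7 9 * * 1 + - 9 4 3 * - *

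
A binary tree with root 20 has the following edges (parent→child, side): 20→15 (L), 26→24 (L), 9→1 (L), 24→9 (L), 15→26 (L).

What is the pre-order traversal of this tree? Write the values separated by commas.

Pre-order visits the node, then its left subtree, then its right subtree.
Visit 20.
At 20: go left to 15.
  Visit 15.
  At 15: go left to 26.
    Visit 26.
    At 26: go left to 24.
      Visit 24.
      At 24: go left to 9.
        Visit 9.
        At 9: go left to 1.
          1 is a leaf — visit 1.
        At 9: no right child.
      At 24: no right child.
    At 26: no right child.
  At 15: no right child.
At 20: no right child.

20, 15, 26, 24, 9, 1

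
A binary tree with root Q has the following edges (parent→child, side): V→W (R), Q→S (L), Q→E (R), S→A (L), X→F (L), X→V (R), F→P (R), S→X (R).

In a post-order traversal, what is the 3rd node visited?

Post-order visits the left subtree, then the right subtree, then the node.
At Q: go left to S.
  At S: go left to A.
    A is a leaf — visit A.
  At S: go right to X.
    At X: go left to F.
      At F: no left child.
      At F: go right to P.
        P is a leaf — visit P.
      Visit F.
    At X: go right to V.
      At V: no left child.
      At V: go right to W.
        W is a leaf — visit W.
      Visit V.
    Visit X.
  Visit S.
At Q: go right to E.
  E is a leaf — visit E.
Visit Q.
Full post-order sequence: A, P, F, W, V, X, S, E, Q.

F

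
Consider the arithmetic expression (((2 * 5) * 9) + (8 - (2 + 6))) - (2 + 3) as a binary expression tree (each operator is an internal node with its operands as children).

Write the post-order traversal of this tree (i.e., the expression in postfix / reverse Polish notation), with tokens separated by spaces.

2 5 * 9 * 8 2 6 + - + 2 3 + -

Post-order on an expression tree gives postfix notation: for each operator, emit left operand, right operand, then the operator.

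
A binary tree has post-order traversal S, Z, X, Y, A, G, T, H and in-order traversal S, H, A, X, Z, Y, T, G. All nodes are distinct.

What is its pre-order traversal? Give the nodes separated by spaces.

H S T A Y X Z G

The last element of post-order is the root; it splits in-order into left and right subtrees.
Root H: left subtree has 1 node {S}, right has 6 {A, X, Z, Y, T, G}.
  Root T: left subtree has 4 nodes {A, X, Z, Y}, right has 1 {G}.
    Root A: left subtree has 0 nodes { }, right has 3 {X, Z, Y}.
      Root Y: left subtree has 2 nodes {X, Z}, right has 0 { }.
        Root X: left subtree has 0 nodes { }, right has 1 {Z}.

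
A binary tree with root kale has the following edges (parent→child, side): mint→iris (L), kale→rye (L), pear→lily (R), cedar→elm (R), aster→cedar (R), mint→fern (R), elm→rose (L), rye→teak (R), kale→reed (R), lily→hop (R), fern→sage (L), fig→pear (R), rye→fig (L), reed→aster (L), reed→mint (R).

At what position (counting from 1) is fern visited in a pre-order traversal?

Pre-order visits the node, then its left subtree, then its right subtree.
Visit kale.
At kale: go left to rye.
  Visit rye.
  At rye: go left to fig.
    Visit fig.
    At fig: no left child.
    At fig: go right to pear.
      Visit pear.
      At pear: no left child.
      At pear: go right to lily.
        Visit lily.
        At lily: no left child.
        At lily: go right to hop.
          hop is a leaf — visit hop.
  At rye: go right to teak.
    teak is a leaf — visit teak.
At kale: go right to reed.
  Visit reed.
  At reed: go left to aster.
    Visit aster.
    At aster: no left child.
    At aster: go right to cedar.
      Visit cedar.
      At cedar: no left child.
      At cedar: go right to elm.
        Visit elm.
        At elm: go left to rose.
          rose is a leaf — visit rose.
        At elm: no right child.
  At reed: go right to mint.
    Visit mint.
    At mint: go left to iris.
      iris is a leaf — visit iris.
    At mint: go right to fern.
      Visit fern.
      At fern: go left to sage.
        sage is a leaf — visit sage.
      At fern: no right child.
Full pre-order sequence: kale, rye, fig, pear, lily, hop, teak, reed, aster, cedar, elm, rose, mint, iris, fern, sage.

15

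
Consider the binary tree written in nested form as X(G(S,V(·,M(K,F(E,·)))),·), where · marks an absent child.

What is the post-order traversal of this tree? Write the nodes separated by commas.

Post-order visits the left subtree, then the right subtree, then the node.
At X: go left to G.
  At G: go left to S.
    S is a leaf — visit S.
  At G: go right to V.
    At V: no left child.
    At V: go right to M.
      At M: go left to K.
        K is a leaf — visit K.
      At M: go right to F.
        At F: go left to E.
          E is a leaf — visit E.
        At F: no right child.
        Visit F.
      Visit M.
    Visit V.
  Visit G.
At X: no right child.
Visit X.

S, K, E, F, M, V, G, X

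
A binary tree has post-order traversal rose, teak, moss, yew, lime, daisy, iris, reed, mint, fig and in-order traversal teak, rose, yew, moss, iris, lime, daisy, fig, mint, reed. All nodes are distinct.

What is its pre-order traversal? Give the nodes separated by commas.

The last element of post-order is the root; it splits in-order into left and right subtrees.
Root fig: left subtree has 7 nodes {teak, rose, yew, moss, iris, lime, daisy}, right has 2 {mint, reed}.
  Root iris: left subtree has 4 nodes {teak, rose, yew, moss}, right has 2 {lime, daisy}.
    Root yew: left subtree has 2 nodes {teak, rose}, right has 1 {moss}.
      Root teak: left subtree has 0 nodes { }, right has 1 {rose}.
    Root daisy: left subtree has 1 node {lime}, right has 0 { }.
  Root mint: left subtree has 0 nodes { }, right has 1 {reed}.

fig, iris, yew, teak, rose, moss, daisy, lime, mint, reed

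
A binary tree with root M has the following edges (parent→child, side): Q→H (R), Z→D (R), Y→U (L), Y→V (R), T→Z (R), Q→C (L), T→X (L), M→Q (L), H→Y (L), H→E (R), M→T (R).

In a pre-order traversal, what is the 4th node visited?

H

Pre-order visits the node, then its left subtree, then its right subtree.
Visit M.
At M: go left to Q.
  Visit Q.
  At Q: go left to C.
    C is a leaf — visit C.
  At Q: go right to H.
    Visit H.
    At H: go left to Y.
      Visit Y.
      At Y: go left to U.
        U is a leaf — visit U.
      At Y: go right to V.
        V is a leaf — visit V.
    At H: go right to E.
      E is a leaf — visit E.
At M: go right to T.
  Visit T.
  At T: go left to X.
    X is a leaf — visit X.
  At T: go right to Z.
    Visit Z.
    At Z: no left child.
    At Z: go right to D.
      D is a leaf — visit D.
Full pre-order sequence: M, Q, C, H, Y, U, V, E, T, X, Z, D.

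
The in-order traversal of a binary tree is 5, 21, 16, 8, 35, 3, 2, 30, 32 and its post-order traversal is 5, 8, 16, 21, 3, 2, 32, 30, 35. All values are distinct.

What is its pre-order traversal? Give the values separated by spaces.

The last element of post-order is the root; it splits in-order into left and right subtrees.
Root 35: left subtree has 4 nodes {5, 21, 16, 8}, right has 4 {3, 2, 30, 32}.
  Root 21: left subtree has 1 node {5}, right has 2 {16, 8}.
    Root 16: left subtree has 0 nodes { }, right has 1 {8}.
  Root 30: left subtree has 2 nodes {3, 2}, right has 1 {32}.
    Root 2: left subtree has 1 node {3}, right has 0 { }.

35 21 5 16 8 30 2 3 32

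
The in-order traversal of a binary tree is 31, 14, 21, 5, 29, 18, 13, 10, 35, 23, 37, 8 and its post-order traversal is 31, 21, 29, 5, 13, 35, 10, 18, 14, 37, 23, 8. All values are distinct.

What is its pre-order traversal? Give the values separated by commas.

The last element of post-order is the root; it splits in-order into left and right subtrees.
Root 8: left subtree has 11 nodes {31, 14, 21, 5, 29, 18, 13, 10, 35, 23, 37}, right has 0 { }.
  Root 23: left subtree has 9 nodes {31, 14, 21, 5, 29, 18, 13, 10, 35}, right has 1 {37}.
    Root 14: left subtree has 1 node {31}, right has 7 {21, 5, 29, 18, 13, 10, 35}.
      Root 18: left subtree has 3 nodes {21, 5, 29}, right has 3 {13, 10, 35}.
        Root 5: left subtree has 1 node {21}, right has 1 {29}.
        Root 10: left subtree has 1 node {13}, right has 1 {35}.

8, 23, 14, 31, 18, 5, 21, 29, 10, 13, 35, 37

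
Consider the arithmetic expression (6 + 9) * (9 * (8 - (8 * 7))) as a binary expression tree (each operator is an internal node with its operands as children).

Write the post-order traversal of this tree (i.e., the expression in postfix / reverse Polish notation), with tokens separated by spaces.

Post-order on an expression tree gives postfix notation: for each operator, emit left operand, right operand, then the operator.

6 9 + 9 8 8 7 * - * *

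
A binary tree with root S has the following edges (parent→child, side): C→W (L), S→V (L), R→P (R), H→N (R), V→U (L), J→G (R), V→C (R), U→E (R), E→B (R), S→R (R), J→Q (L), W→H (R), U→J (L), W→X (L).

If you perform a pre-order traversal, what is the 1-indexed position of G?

6

Pre-order visits the node, then its left subtree, then its right subtree.
Visit S.
At S: go left to V.
  Visit V.
  At V: go left to U.
    Visit U.
    At U: go left to J.
      Visit J.
      At J: go left to Q.
        Q is a leaf — visit Q.
      At J: go right to G.
        G is a leaf — visit G.
    At U: go right to E.
      Visit E.
      At E: no left child.
      At E: go right to B.
        B is a leaf — visit B.
  At V: go right to C.
    Visit C.
    At C: go left to W.
      Visit W.
      At W: go left to X.
        X is a leaf — visit X.
      At W: go right to H.
        Visit H.
        At H: no left child.
        At H: go right to N.
          N is a leaf — visit N.
    At C: no right child.
At S: go right to R.
  Visit R.
  At R: no left child.
  At R: go right to P.
    P is a leaf — visit P.
Full pre-order sequence: S, V, U, J, Q, G, E, B, C, W, X, H, N, R, P.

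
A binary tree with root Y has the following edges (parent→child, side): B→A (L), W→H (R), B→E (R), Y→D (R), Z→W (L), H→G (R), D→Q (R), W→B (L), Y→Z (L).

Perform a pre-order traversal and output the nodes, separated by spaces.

Y Z W B A E H G D Q

Pre-order visits the node, then its left subtree, then its right subtree.
Visit Y.
At Y: go left to Z.
  Visit Z.
  At Z: go left to W.
    Visit W.
    At W: go left to B.
      Visit B.
      At B: go left to A.
        A is a leaf — visit A.
      At B: go right to E.
        E is a leaf — visit E.
    At W: go right to H.
      Visit H.
      At H: no left child.
      At H: go right to G.
        G is a leaf — visit G.
  At Z: no right child.
At Y: go right to D.
  Visit D.
  At D: no left child.
  At D: go right to Q.
    Q is a leaf — visit Q.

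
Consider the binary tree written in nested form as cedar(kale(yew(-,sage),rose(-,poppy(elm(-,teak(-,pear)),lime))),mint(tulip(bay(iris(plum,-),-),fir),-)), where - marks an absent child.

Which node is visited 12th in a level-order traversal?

lime

Level-order visits nodes level by level from the root, left to right within each level.
Level 0: cedar
Level 1: kale, mint
Level 2: yew, rose, tulip
Level 3: sage, poppy, bay, fir
Level 4: elm, lime, iris
Level 5: teak, plum
Level 6: pear
Full level-order sequence: cedar, kale, mint, yew, rose, tulip, sage, poppy, bay, fir, elm, lime, iris, teak, plum, pear.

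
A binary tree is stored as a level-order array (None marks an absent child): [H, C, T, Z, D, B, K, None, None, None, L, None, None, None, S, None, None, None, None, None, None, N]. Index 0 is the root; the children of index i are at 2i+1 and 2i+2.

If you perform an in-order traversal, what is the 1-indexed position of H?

6

In-order visits the left subtree, then the node, then the right subtree.
At H: go left to C.
  At C: go left to Z.
    Z is a leaf — visit Z.
  Visit C.
  At C: go right to D.
    At D: no left child.
    Visit D.
    At D: go right to L.
      At L: go left to N.
        N is a leaf — visit N.
      Visit L.
      At L: no right child.
Visit H.
At H: go right to T.
  At T: go left to B.
    B is a leaf — visit B.
  Visit T.
  At T: go right to K.
    At K: no left child.
    Visit K.
    At K: go right to S.
      S is a leaf — visit S.
Full in-order sequence: Z, C, D, N, L, H, B, T, K, S.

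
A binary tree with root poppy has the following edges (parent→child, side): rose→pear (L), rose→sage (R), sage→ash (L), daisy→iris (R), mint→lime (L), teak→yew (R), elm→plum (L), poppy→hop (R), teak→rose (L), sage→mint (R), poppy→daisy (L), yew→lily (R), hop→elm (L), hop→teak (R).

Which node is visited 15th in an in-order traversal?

lily

In-order visits the left subtree, then the node, then the right subtree.
At poppy: go left to daisy.
  At daisy: no left child.
  Visit daisy.
  At daisy: go right to iris.
    iris is a leaf — visit iris.
Visit poppy.
At poppy: go right to hop.
  At hop: go left to elm.
    At elm: go left to plum.
      plum is a leaf — visit plum.
    Visit elm.
    At elm: no right child.
  Visit hop.
  At hop: go right to teak.
    At teak: go left to rose.
      At rose: go left to pear.
        pear is a leaf — visit pear.
      Visit rose.
      At rose: go right to sage.
        At sage: go left to ash.
          ash is a leaf — visit ash.
        Visit sage.
        At sage: go right to mint.
          At mint: go left to lime.
            lime is a leaf — visit lime.
          Visit mint.
          At mint: no right child.
    Visit teak.
    At teak: go right to yew.
      At yew: no left child.
      Visit yew.
      At yew: go right to lily.
        lily is a leaf — visit lily.
Full in-order sequence: daisy, iris, poppy, plum, elm, hop, pear, rose, ash, sage, lime, mint, teak, yew, lily.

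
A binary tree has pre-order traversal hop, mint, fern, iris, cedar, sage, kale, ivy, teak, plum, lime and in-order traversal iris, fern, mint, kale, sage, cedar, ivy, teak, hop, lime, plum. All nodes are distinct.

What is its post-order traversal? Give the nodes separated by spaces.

The first element of pre-order is the root; it splits in-order into left and right subtrees.
Root hop: left subtree has 8 nodes {iris, fern, mint, kale, sage, cedar, ivy, teak}, right has 2 {lime, plum}.
  Root mint: left subtree has 2 nodes {iris, fern}, right has 5 {kale, sage, cedar, ivy, teak}.
    Root fern: left subtree has 1 node {iris}, right has 0 { }.
    Root cedar: left subtree has 2 nodes {kale, sage}, right has 2 {ivy, teak}.
      Root sage: left subtree has 1 node {kale}, right has 0 { }.
      Root ivy: left subtree has 0 nodes { }, right has 1 {teak}.
  Root plum: left subtree has 1 node {lime}, right has 0 { }.

iris fern kale sage teak ivy cedar mint lime plum hop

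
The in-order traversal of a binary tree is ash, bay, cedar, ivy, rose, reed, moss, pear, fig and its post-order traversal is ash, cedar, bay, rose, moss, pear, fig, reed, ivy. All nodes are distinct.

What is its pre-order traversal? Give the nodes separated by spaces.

ivy bay ash cedar reed rose fig pear moss

The last element of post-order is the root; it splits in-order into left and right subtrees.
Root ivy: left subtree has 3 nodes {ash, bay, cedar}, right has 5 {rose, reed, moss, pear, fig}.
  Root bay: left subtree has 1 node {ash}, right has 1 {cedar}.
  Root reed: left subtree has 1 node {rose}, right has 3 {moss, pear, fig}.
    Root fig: left subtree has 2 nodes {moss, pear}, right has 0 { }.
      Root pear: left subtree has 1 node {moss}, right has 0 { }.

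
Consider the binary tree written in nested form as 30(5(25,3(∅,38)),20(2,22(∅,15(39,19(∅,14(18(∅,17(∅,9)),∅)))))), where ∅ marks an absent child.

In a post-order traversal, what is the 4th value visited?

Post-order visits the left subtree, then the right subtree, then the node.
At 30: go left to 5.
  At 5: go left to 25.
    25 is a leaf — visit 25.
  At 5: go right to 3.
    At 3: no left child.
    At 3: go right to 38.
      38 is a leaf — visit 38.
    Visit 3.
  Visit 5.
At 30: go right to 20.
  At 20: go left to 2.
    2 is a leaf — visit 2.
  At 20: go right to 22.
    At 22: no left child.
    At 22: go right to 15.
      At 15: go left to 39.
        39 is a leaf — visit 39.
      At 15: go right to 19.
        At 19: no left child.
        At 19: go right to 14.
          At 14: go left to 18.
            At 18: no left child.
            At 18: go right to 17.
              At 17: no left child.
              At 17: go right to 9.
                9 is a leaf — visit 9.
              Visit 17.
            Visit 18.
          At 14: no right child.
          Visit 14.
        Visit 19.
      Visit 15.
    Visit 22.
  Visit 20.
Visit 30.
Full post-order sequence: 25, 38, 3, 5, 2, 39, 9, 17, 18, 14, 19, 15, 22, 20, 30.

5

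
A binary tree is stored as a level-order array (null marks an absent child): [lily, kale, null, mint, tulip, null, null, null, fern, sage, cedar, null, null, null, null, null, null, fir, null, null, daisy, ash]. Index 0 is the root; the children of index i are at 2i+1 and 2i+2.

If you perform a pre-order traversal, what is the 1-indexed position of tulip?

6

Pre-order visits the node, then its left subtree, then its right subtree.
Visit lily.
At lily: go left to kale.
  Visit kale.
  At kale: go left to mint.
    Visit mint.
    At mint: no left child.
    At mint: go right to fern.
      Visit fern.
      At fern: go left to fir.
        fir is a leaf — visit fir.
      At fern: no right child.
  At kale: go right to tulip.
    Visit tulip.
    At tulip: go left to sage.
      Visit sage.
      At sage: no left child.
      At sage: go right to daisy.
        daisy is a leaf — visit daisy.
    At tulip: go right to cedar.
      Visit cedar.
      At cedar: go left to ash.
        ash is a leaf — visit ash.
      At cedar: no right child.
At lily: no right child.
Full pre-order sequence: lily, kale, mint, fern, fir, tulip, sage, daisy, cedar, ash.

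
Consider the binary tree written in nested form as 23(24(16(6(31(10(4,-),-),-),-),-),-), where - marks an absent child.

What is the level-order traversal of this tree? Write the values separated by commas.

23, 24, 16, 6, 31, 10, 4

Level-order visits nodes level by level from the root, left to right within each level.
Level 0: 23
Level 1: 24
Level 2: 16
Level 3: 6
Level 4: 31
Level 5: 10
Level 6: 4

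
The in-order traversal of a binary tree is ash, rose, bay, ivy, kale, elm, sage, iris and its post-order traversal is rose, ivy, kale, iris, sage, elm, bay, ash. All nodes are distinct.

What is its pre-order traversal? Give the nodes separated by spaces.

ash bay rose elm kale ivy sage iris

The last element of post-order is the root; it splits in-order into left and right subtrees.
Root ash: left subtree has 0 nodes { }, right has 7 {rose, bay, ivy, kale, elm, sage, iris}.
  Root bay: left subtree has 1 node {rose}, right has 5 {ivy, kale, elm, sage, iris}.
    Root elm: left subtree has 2 nodes {ivy, kale}, right has 2 {sage, iris}.
      Root kale: left subtree has 1 node {ivy}, right has 0 { }.
      Root sage: left subtree has 0 nodes { }, right has 1 {iris}.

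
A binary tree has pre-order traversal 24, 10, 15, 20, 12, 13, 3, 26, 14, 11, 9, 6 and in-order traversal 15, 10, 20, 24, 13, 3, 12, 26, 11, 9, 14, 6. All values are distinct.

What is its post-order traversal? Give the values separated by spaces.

15 20 10 3 13 9 11 6 14 26 12 24

The first element of pre-order is the root; it splits in-order into left and right subtrees.
Root 24: left subtree has 3 nodes {15, 10, 20}, right has 8 {13, 3, 12, 26, 11, 9, 14, 6}.
  Root 10: left subtree has 1 node {15}, right has 1 {20}.
  Root 12: left subtree has 2 nodes {13, 3}, right has 5 {26, 11, 9, 14, 6}.
    Root 13: left subtree has 0 nodes { }, right has 1 {3}.
    Root 26: left subtree has 0 nodes { }, right has 4 {11, 9, 14, 6}.
      Root 14: left subtree has 2 nodes {11, 9}, right has 1 {6}.
        Root 11: left subtree has 0 nodes { }, right has 1 {9}.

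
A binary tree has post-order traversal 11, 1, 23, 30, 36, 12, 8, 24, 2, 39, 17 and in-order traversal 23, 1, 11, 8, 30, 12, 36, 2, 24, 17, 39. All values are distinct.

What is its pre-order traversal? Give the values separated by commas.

17, 2, 8, 23, 1, 11, 12, 30, 36, 24, 39

The last element of post-order is the root; it splits in-order into left and right subtrees.
Root 17: left subtree has 9 nodes {23, 1, 11, 8, 30, 12, 36, 2, 24}, right has 1 {39}.
  Root 2: left subtree has 7 nodes {23, 1, 11, 8, 30, 12, 36}, right has 1 {24}.
    Root 8: left subtree has 3 nodes {23, 1, 11}, right has 3 {30, 12, 36}.
      Root 23: left subtree has 0 nodes { }, right has 2 {1, 11}.
        Root 1: left subtree has 0 nodes { }, right has 1 {11}.
      Root 12: left subtree has 1 node {30}, right has 1 {36}.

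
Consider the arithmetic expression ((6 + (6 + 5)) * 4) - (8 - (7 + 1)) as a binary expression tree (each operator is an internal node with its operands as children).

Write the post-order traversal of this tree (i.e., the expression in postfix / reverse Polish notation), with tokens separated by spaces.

Post-order on an expression tree gives postfix notation: for each operator, emit left operand, right operand, then the operator.

6 6 5 + + 4 * 8 7 1 + - -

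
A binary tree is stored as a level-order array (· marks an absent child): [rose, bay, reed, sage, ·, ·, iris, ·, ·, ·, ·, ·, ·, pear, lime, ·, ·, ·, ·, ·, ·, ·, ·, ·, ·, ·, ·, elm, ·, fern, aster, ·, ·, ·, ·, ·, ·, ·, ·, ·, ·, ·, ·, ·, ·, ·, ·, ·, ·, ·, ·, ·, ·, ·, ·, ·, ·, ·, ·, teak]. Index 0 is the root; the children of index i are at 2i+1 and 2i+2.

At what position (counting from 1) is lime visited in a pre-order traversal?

Pre-order visits the node, then its left subtree, then its right subtree.
Visit rose.
At rose: go left to bay.
  Visit bay.
  At bay: go left to sage.
    sage is a leaf — visit sage.
  At bay: no right child.
At rose: go right to reed.
  Visit reed.
  At reed: no left child.
  At reed: go right to iris.
    Visit iris.
    At iris: go left to pear.
      Visit pear.
      At pear: go left to elm.
        elm is a leaf — visit elm.
      At pear: no right child.
    At iris: go right to lime.
      Visit lime.
      At lime: go left to fern.
        Visit fern.
        At fern: go left to teak.
          teak is a leaf — visit teak.
        At fern: no right child.
      At lime: go right to aster.
        aster is a leaf — visit aster.
Full pre-order sequence: rose, bay, sage, reed, iris, pear, elm, lime, fern, teak, aster.

8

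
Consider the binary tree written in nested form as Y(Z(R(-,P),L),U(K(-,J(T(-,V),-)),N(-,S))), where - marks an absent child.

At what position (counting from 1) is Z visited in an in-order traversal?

In-order visits the left subtree, then the node, then the right subtree.
At Y: go left to Z.
  At Z: go left to R.
    At R: no left child.
    Visit R.
    At R: go right to P.
      P is a leaf — visit P.
  Visit Z.
  At Z: go right to L.
    L is a leaf — visit L.
Visit Y.
At Y: go right to U.
  At U: go left to K.
    At K: no left child.
    Visit K.
    At K: go right to J.
      At J: go left to T.
        At T: no left child.
        Visit T.
        At T: go right to V.
          V is a leaf — visit V.
      Visit J.
      At J: no right child.
  Visit U.
  At U: go right to N.
    At N: no left child.
    Visit N.
    At N: go right to S.
      S is a leaf — visit S.
Full in-order sequence: R, P, Z, L, Y, K, T, V, J, U, N, S.

3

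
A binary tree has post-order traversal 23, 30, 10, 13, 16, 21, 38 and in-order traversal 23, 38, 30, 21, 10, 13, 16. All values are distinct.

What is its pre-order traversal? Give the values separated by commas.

The last element of post-order is the root; it splits in-order into left and right subtrees.
Root 38: left subtree has 1 node {23}, right has 5 {30, 21, 10, 13, 16}.
  Root 21: left subtree has 1 node {30}, right has 3 {10, 13, 16}.
    Root 16: left subtree has 2 nodes {10, 13}, right has 0 { }.
      Root 13: left subtree has 1 node {10}, right has 0 { }.

38, 23, 21, 30, 16, 13, 10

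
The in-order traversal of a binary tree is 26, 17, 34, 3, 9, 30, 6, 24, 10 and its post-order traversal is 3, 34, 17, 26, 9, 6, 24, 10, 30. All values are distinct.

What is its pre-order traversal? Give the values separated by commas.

30, 9, 26, 17, 34, 3, 10, 24, 6

The last element of post-order is the root; it splits in-order into left and right subtrees.
Root 30: left subtree has 5 nodes {26, 17, 34, 3, 9}, right has 3 {6, 24, 10}.
  Root 9: left subtree has 4 nodes {26, 17, 34, 3}, right has 0 { }.
    Root 26: left subtree has 0 nodes { }, right has 3 {17, 34, 3}.
      Root 17: left subtree has 0 nodes { }, right has 2 {34, 3}.
        Root 34: left subtree has 0 nodes { }, right has 1 {3}.
  Root 10: left subtree has 2 nodes {6, 24}, right has 0 { }.
    Root 24: left subtree has 1 node {6}, right has 0 { }.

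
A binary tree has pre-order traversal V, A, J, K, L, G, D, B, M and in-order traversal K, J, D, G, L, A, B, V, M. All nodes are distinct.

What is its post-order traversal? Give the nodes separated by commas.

The first element of pre-order is the root; it splits in-order into left and right subtrees.
Root V: left subtree has 7 nodes {K, J, D, G, L, A, B}, right has 1 {M}.
  Root A: left subtree has 5 nodes {K, J, D, G, L}, right has 1 {B}.
    Root J: left subtree has 1 node {K}, right has 3 {D, G, L}.
      Root L: left subtree has 2 nodes {D, G}, right has 0 { }.
        Root G: left subtree has 1 node {D}, right has 0 { }.

K, D, G, L, J, B, A, M, V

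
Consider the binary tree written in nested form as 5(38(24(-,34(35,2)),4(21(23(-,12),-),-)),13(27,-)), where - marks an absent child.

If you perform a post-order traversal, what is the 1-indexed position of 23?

6

Post-order visits the left subtree, then the right subtree, then the node.
At 5: go left to 38.
  At 38: go left to 24.
    At 24: no left child.
    At 24: go right to 34.
      At 34: go left to 35.
        35 is a leaf — visit 35.
      At 34: go right to 2.
        2 is a leaf — visit 2.
      Visit 34.
    Visit 24.
  At 38: go right to 4.
    At 4: go left to 21.
      At 21: go left to 23.
        At 23: no left child.
        At 23: go right to 12.
          12 is a leaf — visit 12.
        Visit 23.
      At 21: no right child.
      Visit 21.
    At 4: no right child.
    Visit 4.
  Visit 38.
At 5: go right to 13.
  At 13: go left to 27.
    27 is a leaf — visit 27.
  At 13: no right child.
  Visit 13.
Visit 5.
Full post-order sequence: 35, 2, 34, 24, 12, 23, 21, 4, 38, 27, 13, 5.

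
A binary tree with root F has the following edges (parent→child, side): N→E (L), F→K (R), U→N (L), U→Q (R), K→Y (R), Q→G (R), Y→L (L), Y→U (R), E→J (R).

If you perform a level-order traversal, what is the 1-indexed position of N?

6

Level-order visits nodes level by level from the root, left to right within each level.
Level 0: F
Level 1: K
Level 2: Y
Level 3: L, U
Level 4: N, Q
Level 5: E, G
Level 6: J
Full level-order sequence: F, K, Y, L, U, N, Q, E, G, J.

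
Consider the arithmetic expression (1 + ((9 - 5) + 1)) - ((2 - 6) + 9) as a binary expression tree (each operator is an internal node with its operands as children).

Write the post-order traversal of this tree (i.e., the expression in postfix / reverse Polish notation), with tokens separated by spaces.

1 9 5 - 1 + + 2 6 - 9 + -

Post-order on an expression tree gives postfix notation: for each operator, emit left operand, right operand, then the operator.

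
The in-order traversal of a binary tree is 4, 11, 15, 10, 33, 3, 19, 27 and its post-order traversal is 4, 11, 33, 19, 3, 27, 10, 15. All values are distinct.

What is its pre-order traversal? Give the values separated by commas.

The last element of post-order is the root; it splits in-order into left and right subtrees.
Root 15: left subtree has 2 nodes {4, 11}, right has 5 {10, 33, 3, 19, 27}.
  Root 11: left subtree has 1 node {4}, right has 0 { }.
  Root 10: left subtree has 0 nodes { }, right has 4 {33, 3, 19, 27}.
    Root 27: left subtree has 3 nodes {33, 3, 19}, right has 0 { }.
      Root 3: left subtree has 1 node {33}, right has 1 {19}.

15, 11, 4, 10, 27, 3, 33, 19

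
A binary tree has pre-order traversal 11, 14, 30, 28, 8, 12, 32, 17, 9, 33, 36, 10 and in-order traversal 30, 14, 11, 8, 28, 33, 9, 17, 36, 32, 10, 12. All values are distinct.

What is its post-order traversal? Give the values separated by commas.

The first element of pre-order is the root; it splits in-order into left and right subtrees.
Root 11: left subtree has 2 nodes {30, 14}, right has 9 {8, 28, 33, 9, 17, 36, 32, 10, 12}.
  Root 14: left subtree has 1 node {30}, right has 0 { }.
  Root 28: left subtree has 1 node {8}, right has 7 {33, 9, 17, 36, 32, 10, 12}.
    Root 12: left subtree has 6 nodes {33, 9, 17, 36, 32, 10}, right has 0 { }.
      Root 32: left subtree has 4 nodes {33, 9, 17, 36}, right has 1 {10}.
        Root 17: left subtree has 2 nodes {33, 9}, right has 1 {36}.
          Root 9: left subtree has 1 node {33}, right has 0 { }.

30, 14, 8, 33, 9, 36, 17, 10, 32, 12, 28, 11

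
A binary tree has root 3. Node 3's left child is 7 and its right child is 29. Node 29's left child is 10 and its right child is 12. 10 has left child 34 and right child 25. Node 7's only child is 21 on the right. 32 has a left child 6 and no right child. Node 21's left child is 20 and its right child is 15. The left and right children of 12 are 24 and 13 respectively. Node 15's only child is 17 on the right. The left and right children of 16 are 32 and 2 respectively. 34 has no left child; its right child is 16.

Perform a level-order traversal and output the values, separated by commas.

Level-order visits nodes level by level from the root, left to right within each level.
Level 0: 3
Level 1: 7, 29
Level 2: 21, 10, 12
Level 3: 20, 15, 34, 25, 24, 13
Level 4: 17, 16
Level 5: 32, 2
Level 6: 6

3, 7, 29, 21, 10, 12, 20, 15, 34, 25, 24, 13, 17, 16, 32, 2, 6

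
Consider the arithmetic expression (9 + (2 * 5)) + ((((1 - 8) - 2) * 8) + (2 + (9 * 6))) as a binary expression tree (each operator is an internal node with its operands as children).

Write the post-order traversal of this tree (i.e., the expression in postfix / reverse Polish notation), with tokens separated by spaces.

Post-order on an expression tree gives postfix notation: for each operator, emit left operand, right operand, then the operator.

9 2 5 * + 1 8 - 2 - 8 * 2 9 6 * + + +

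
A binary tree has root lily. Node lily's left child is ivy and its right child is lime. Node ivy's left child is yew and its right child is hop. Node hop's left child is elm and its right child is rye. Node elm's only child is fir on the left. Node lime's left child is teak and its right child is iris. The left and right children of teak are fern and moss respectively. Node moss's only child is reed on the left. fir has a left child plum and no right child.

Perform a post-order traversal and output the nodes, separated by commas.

yew, plum, fir, elm, rye, hop, ivy, fern, reed, moss, teak, iris, lime, lily

Post-order visits the left subtree, then the right subtree, then the node.
At lily: go left to ivy.
  At ivy: go left to yew.
    yew is a leaf — visit yew.
  At ivy: go right to hop.
    At hop: go left to elm.
      At elm: go left to fir.
        At fir: go left to plum.
          plum is a leaf — visit plum.
        At fir: no right child.
        Visit fir.
      At elm: no right child.
      Visit elm.
    At hop: go right to rye.
      rye is a leaf — visit rye.
    Visit hop.
  Visit ivy.
At lily: go right to lime.
  At lime: go left to teak.
    At teak: go left to fern.
      fern is a leaf — visit fern.
    At teak: go right to moss.
      At moss: go left to reed.
        reed is a leaf — visit reed.
      At moss: no right child.
      Visit moss.
    Visit teak.
  At lime: go right to iris.
    iris is a leaf — visit iris.
  Visit lime.
Visit lily.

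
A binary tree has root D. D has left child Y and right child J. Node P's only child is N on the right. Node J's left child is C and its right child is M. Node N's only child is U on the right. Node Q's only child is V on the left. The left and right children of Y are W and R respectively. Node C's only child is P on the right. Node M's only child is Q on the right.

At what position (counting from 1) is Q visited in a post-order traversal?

9

Post-order visits the left subtree, then the right subtree, then the node.
At D: go left to Y.
  At Y: go left to W.
    W is a leaf — visit W.
  At Y: go right to R.
    R is a leaf — visit R.
  Visit Y.
At D: go right to J.
  At J: go left to C.
    At C: no left child.
    At C: go right to P.
      At P: no left child.
      At P: go right to N.
        At N: no left child.
        At N: go right to U.
          U is a leaf — visit U.
        Visit N.
      Visit P.
    Visit C.
  At J: go right to M.
    At M: no left child.
    At M: go right to Q.
      At Q: go left to V.
        V is a leaf — visit V.
      At Q: no right child.
      Visit Q.
    Visit M.
  Visit J.
Visit D.
Full post-order sequence: W, R, Y, U, N, P, C, V, Q, M, J, D.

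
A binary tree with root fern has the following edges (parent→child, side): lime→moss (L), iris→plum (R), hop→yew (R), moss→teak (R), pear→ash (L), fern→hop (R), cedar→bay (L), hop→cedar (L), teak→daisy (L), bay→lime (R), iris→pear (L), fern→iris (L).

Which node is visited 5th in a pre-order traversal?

plum

Pre-order visits the node, then its left subtree, then its right subtree.
Visit fern.
At fern: go left to iris.
  Visit iris.
  At iris: go left to pear.
    Visit pear.
    At pear: go left to ash.
      ash is a leaf — visit ash.
    At pear: no right child.
  At iris: go right to plum.
    plum is a leaf — visit plum.
At fern: go right to hop.
  Visit hop.
  At hop: go left to cedar.
    Visit cedar.
    At cedar: go left to bay.
      Visit bay.
      At bay: no left child.
      At bay: go right to lime.
        Visit lime.
        At lime: go left to moss.
          Visit moss.
          At moss: no left child.
          At moss: go right to teak.
            Visit teak.
            At teak: go left to daisy.
              daisy is a leaf — visit daisy.
            At teak: no right child.
        At lime: no right child.
    At cedar: no right child.
  At hop: go right to yew.
    yew is a leaf — visit yew.
Full pre-order sequence: fern, iris, pear, ash, plum, hop, cedar, bay, lime, moss, teak, daisy, yew.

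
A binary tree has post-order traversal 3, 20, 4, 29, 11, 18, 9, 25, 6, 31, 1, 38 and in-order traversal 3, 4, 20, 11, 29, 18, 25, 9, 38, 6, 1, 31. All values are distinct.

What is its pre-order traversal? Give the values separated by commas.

The last element of post-order is the root; it splits in-order into left and right subtrees.
Root 38: left subtree has 8 nodes {3, 4, 20, 11, 29, 18, 25, 9}, right has 3 {6, 1, 31}.
  Root 25: left subtree has 6 nodes {3, 4, 20, 11, 29, 18}, right has 1 {9}.
    Root 18: left subtree has 5 nodes {3, 4, 20, 11, 29}, right has 0 { }.
      Root 11: left subtree has 3 nodes {3, 4, 20}, right has 1 {29}.
        Root 4: left subtree has 1 node {3}, right has 1 {20}.
  Root 1: left subtree has 1 node {6}, right has 1 {31}.

38, 25, 18, 11, 4, 3, 20, 29, 9, 1, 6, 31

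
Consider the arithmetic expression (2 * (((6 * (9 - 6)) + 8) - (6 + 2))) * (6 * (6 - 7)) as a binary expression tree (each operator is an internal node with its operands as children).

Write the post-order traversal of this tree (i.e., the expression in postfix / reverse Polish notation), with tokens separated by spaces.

2 6 9 6 - * 8 + 6 2 + - * 6 6 7 - * *

Post-order on an expression tree gives postfix notation: for each operator, emit left operand, right operand, then the operator.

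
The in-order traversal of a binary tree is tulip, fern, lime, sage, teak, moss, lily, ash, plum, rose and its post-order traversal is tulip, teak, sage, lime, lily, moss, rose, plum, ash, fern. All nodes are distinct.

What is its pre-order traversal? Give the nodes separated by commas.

fern, tulip, ash, moss, lime, sage, teak, lily, plum, rose

The last element of post-order is the root; it splits in-order into left and right subtrees.
Root fern: left subtree has 1 node {tulip}, right has 8 {lime, sage, teak, moss, lily, ash, plum, rose}.
  Root ash: left subtree has 5 nodes {lime, sage, teak, moss, lily}, right has 2 {plum, rose}.
    Root moss: left subtree has 3 nodes {lime, sage, teak}, right has 1 {lily}.
      Root lime: left subtree has 0 nodes { }, right has 2 {sage, teak}.
        Root sage: left subtree has 0 nodes { }, right has 1 {teak}.
    Root plum: left subtree has 0 nodes { }, right has 1 {rose}.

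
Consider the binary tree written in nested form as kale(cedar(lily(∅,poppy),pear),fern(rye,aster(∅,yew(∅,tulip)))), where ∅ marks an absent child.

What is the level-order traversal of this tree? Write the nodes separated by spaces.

Level-order visits nodes level by level from the root, left to right within each level.
Level 0: kale
Level 1: cedar, fern
Level 2: lily, pear, rye, aster
Level 3: poppy, yew
Level 4: tulip

kale cedar fern lily pear rye aster poppy yew tulip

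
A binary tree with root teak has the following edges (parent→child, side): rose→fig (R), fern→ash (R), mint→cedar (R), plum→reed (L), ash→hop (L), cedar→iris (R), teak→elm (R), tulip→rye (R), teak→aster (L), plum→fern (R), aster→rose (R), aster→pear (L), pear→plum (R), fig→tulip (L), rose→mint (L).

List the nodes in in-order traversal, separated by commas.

pear, reed, plum, fern, hop, ash, aster, mint, cedar, iris, rose, tulip, rye, fig, teak, elm

In-order visits the left subtree, then the node, then the right subtree.
At teak: go left to aster.
  At aster: go left to pear.
    At pear: no left child.
    Visit pear.
    At pear: go right to plum.
      At plum: go left to reed.
        reed is a leaf — visit reed.
      Visit plum.
      At plum: go right to fern.
        At fern: no left child.
        Visit fern.
        At fern: go right to ash.
          At ash: go left to hop.
            hop is a leaf — visit hop.
          Visit ash.
          At ash: no right child.
  Visit aster.
  At aster: go right to rose.
    At rose: go left to mint.
      At mint: no left child.
      Visit mint.
      At mint: go right to cedar.
        At cedar: no left child.
        Visit cedar.
        At cedar: go right to iris.
          iris is a leaf — visit iris.
    Visit rose.
    At rose: go right to fig.
      At fig: go left to tulip.
        At tulip: no left child.
        Visit tulip.
        At tulip: go right to rye.
          rye is a leaf — visit rye.
      Visit fig.
      At fig: no right child.
Visit teak.
At teak: go right to elm.
  elm is a leaf — visit elm.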